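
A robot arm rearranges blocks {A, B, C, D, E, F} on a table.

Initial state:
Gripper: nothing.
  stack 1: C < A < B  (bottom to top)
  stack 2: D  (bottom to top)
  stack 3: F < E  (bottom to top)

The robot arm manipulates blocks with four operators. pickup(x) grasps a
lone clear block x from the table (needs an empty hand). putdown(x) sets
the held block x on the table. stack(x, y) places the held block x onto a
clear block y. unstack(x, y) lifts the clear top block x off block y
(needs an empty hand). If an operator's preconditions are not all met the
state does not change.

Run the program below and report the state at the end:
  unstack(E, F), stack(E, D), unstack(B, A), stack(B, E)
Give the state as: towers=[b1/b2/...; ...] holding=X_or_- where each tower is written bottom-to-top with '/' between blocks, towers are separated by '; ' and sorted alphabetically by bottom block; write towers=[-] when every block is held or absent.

step 1 (unstack(E, F)): towers=[C/A/B; D; F] holding=E
step 2 (stack(E, D)): towers=[C/A/B; D/E; F] holding=-
step 3 (unstack(B, A)): towers=[C/A; D/E; F] holding=B
step 4 (stack(B, E)): towers=[C/A; D/E/B; F] holding=-

towers=[C/A; D/E/B; F] holding=-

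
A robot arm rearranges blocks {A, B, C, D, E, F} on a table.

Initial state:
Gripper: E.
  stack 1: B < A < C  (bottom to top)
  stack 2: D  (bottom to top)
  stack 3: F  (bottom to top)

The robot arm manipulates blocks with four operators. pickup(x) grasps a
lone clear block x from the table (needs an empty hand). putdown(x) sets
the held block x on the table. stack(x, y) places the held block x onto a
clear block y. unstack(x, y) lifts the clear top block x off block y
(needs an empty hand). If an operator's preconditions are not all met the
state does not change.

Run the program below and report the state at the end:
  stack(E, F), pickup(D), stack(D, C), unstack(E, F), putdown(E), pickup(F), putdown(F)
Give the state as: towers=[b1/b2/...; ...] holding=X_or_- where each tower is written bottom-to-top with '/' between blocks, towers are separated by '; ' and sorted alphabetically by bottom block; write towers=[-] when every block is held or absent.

towers=[B/A/C/D; E; F] holding=-

step 1 (stack(E, F)): towers=[B/A/C; D; F/E] holding=-
step 2 (pickup(D)): towers=[B/A/C; F/E] holding=D
step 3 (stack(D, C)): towers=[B/A/C/D; F/E] holding=-
step 4 (unstack(E, F)): towers=[B/A/C/D; F] holding=E
step 5 (putdown(E)): towers=[B/A/C/D; E; F] holding=-
step 6 (pickup(F)): towers=[B/A/C/D; E] holding=F
step 7 (putdown(F)): towers=[B/A/C/D; E; F] holding=-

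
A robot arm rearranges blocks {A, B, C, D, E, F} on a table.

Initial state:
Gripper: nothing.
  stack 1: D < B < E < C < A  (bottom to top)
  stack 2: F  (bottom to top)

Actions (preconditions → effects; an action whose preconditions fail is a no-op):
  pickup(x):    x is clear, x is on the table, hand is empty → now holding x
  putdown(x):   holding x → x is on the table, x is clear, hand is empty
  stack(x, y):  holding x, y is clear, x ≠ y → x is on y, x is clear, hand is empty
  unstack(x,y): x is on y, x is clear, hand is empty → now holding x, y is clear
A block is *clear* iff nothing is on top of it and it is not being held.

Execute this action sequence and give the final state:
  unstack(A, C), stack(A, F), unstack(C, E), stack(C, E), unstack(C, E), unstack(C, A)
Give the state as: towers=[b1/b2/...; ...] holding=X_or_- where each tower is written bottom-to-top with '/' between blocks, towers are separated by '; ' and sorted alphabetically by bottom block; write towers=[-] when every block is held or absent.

towers=[D/B/E; F/A] holding=C

step 1 (unstack(A, C)): towers=[D/B/E/C; F] holding=A
step 2 (stack(A, F)): towers=[D/B/E/C; F/A] holding=-
step 3 (unstack(C, E)): towers=[D/B/E; F/A] holding=C
step 4 (stack(C, E)): towers=[D/B/E/C; F/A] holding=-
step 5 (unstack(C, E)): towers=[D/B/E; F/A] holding=C
step 6 (unstack(C, A)) [no-op]: towers=[D/B/E; F/A] holding=C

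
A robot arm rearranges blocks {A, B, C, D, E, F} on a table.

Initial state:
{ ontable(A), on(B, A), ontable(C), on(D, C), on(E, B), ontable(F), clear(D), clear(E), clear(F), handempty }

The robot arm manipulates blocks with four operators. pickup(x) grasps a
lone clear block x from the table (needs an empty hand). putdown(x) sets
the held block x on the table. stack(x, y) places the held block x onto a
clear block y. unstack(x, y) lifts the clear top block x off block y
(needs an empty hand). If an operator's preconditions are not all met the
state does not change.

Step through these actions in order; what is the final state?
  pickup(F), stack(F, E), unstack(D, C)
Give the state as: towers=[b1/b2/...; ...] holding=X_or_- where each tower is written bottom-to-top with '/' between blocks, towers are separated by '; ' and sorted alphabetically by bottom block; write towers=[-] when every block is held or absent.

step 1 (pickup(F)): towers=[A/B/E; C/D] holding=F
step 2 (stack(F, E)): towers=[A/B/E/F; C/D] holding=-
step 3 (unstack(D, C)): towers=[A/B/E/F; C] holding=D

towers=[A/B/E/F; C] holding=D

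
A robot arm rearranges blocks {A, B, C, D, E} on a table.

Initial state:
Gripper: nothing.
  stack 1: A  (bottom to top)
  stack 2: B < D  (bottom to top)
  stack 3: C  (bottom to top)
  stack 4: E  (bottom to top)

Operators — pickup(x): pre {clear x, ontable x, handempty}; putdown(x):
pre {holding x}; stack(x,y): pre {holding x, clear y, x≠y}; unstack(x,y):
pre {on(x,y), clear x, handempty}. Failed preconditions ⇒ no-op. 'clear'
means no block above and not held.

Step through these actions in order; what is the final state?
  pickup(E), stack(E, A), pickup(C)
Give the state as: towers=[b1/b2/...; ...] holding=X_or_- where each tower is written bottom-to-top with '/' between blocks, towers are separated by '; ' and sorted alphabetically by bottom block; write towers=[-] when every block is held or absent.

towers=[A/E; B/D] holding=C

step 1 (pickup(E)): towers=[A; B/D; C] holding=E
step 2 (stack(E, A)): towers=[A/E; B/D; C] holding=-
step 3 (pickup(C)): towers=[A/E; B/D] holding=C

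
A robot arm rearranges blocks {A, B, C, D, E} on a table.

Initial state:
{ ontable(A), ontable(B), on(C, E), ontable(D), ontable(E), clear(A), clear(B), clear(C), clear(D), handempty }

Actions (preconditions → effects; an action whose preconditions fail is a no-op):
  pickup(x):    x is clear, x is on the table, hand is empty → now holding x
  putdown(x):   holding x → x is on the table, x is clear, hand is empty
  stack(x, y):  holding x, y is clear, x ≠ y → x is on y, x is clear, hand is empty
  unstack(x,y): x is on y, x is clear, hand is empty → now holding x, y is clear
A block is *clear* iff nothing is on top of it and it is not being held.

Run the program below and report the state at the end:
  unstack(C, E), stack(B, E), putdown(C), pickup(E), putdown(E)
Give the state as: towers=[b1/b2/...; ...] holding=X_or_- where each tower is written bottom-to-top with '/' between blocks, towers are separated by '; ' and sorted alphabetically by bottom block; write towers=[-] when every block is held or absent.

step 1 (unstack(C, E)): towers=[A; B; D; E] holding=C
step 2 (stack(B, E)) [no-op]: towers=[A; B; D; E] holding=C
step 3 (putdown(C)): towers=[A; B; C; D; E] holding=-
step 4 (pickup(E)): towers=[A; B; C; D] holding=E
step 5 (putdown(E)): towers=[A; B; C; D; E] holding=-

towers=[A; B; C; D; E] holding=-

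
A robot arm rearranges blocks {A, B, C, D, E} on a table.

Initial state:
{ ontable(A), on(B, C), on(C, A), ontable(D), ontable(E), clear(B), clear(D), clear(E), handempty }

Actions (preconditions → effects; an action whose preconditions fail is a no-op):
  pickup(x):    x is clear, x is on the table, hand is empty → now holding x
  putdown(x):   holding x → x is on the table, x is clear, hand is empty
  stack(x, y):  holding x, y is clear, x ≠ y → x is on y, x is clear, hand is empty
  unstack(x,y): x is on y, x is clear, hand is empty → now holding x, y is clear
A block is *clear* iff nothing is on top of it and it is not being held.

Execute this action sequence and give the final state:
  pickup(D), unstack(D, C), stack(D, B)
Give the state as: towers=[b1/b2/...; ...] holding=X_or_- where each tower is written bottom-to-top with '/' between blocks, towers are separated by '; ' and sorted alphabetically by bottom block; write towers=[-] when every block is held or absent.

step 1 (pickup(D)): towers=[A/C/B; E] holding=D
step 2 (unstack(D, C)) [no-op]: towers=[A/C/B; E] holding=D
step 3 (stack(D, B)): towers=[A/C/B/D; E] holding=-

towers=[A/C/B/D; E] holding=-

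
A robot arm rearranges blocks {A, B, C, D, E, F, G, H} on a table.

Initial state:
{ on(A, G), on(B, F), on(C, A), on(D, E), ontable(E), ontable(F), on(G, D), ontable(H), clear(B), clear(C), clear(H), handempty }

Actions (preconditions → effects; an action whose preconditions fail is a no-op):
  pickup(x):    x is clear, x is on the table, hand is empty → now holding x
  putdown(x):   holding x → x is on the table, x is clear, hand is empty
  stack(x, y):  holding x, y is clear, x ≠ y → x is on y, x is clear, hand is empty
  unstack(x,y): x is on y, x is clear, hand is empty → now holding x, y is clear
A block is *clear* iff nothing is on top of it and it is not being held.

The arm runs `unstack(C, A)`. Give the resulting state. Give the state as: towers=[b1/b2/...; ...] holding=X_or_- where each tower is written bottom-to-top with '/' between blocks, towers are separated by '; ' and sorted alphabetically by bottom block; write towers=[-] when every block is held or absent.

before: towers=[E/D/G/A/C; F/B; H] holding=-
pre[unstack(C, A)]: on(C,A) ok, clear(C) ok, handempty ok
all met → apply unstack(C, A)
after:  towers=[E/D/G/A; F/B; H] holding=C

towers=[E/D/G/A; F/B; H] holding=C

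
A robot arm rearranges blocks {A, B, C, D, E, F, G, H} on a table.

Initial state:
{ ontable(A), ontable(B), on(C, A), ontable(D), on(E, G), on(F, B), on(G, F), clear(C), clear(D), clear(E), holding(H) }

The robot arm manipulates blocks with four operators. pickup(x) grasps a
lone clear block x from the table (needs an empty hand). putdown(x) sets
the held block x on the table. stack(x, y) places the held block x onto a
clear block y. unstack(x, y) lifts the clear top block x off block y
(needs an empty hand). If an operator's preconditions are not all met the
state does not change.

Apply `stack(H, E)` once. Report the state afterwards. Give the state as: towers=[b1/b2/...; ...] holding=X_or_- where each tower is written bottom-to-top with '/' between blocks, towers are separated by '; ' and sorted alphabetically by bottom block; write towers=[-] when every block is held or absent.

before: towers=[A/C; B/F/G/E; D] holding=H
pre[stack(H, E)]: holding(H) ✓, clear(E) ✓, H≠E ✓
all met → apply stack(H, E)
after:  towers=[A/C; B/F/G/E/H; D] holding=-

towers=[A/C; B/F/G/E/H; D] holding=-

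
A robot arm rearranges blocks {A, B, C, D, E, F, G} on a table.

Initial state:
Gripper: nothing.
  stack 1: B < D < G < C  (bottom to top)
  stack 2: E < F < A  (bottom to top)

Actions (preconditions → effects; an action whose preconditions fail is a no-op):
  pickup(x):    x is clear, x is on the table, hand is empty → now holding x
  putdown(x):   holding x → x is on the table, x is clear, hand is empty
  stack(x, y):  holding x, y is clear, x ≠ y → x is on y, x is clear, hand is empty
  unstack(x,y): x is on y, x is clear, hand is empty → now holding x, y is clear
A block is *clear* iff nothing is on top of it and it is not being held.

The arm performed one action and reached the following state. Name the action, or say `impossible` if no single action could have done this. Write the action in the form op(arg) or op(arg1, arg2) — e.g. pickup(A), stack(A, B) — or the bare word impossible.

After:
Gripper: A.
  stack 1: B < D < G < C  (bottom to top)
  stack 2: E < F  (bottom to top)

unstack(A, F)

target: towers=[B/D/G/C; E/F] holding=A
     unstack(A, F) → towers=[B/D/G/C; E/F] holding=A  ← match
     unstack(C, G) → towers=[B/D/G; E/F/A] holding=C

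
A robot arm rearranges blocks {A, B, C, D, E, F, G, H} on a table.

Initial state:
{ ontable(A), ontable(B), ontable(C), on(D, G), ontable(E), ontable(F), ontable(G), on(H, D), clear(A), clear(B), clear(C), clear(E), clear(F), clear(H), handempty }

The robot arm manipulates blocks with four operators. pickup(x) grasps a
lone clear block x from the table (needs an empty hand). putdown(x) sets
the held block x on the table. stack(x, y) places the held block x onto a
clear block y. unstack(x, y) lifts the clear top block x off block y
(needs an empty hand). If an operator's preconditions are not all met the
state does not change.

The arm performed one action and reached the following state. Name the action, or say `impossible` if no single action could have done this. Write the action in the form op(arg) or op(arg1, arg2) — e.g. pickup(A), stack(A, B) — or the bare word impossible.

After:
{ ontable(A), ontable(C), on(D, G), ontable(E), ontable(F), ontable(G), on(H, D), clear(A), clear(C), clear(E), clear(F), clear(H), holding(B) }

pickup(B)

target: towers=[A; C; E; F; G/D/H] holding=B
         pickup(A) → towers=[B; C; E; F; G/D/H] holding=A
         pickup(E) → towers=[A; B; C; F; G/D/H] holding=E
     unstack(H, D) → towers=[A; B; C; E; F; G/D] holding=H
         pickup(B) → towers=[A; C; E; F; G/D/H] holding=B  ← match
         pickup(F) → towers=[A; B; C; E; G/D/H] holding=F
         pickup(C) → towers=[A; B; E; F; G/D/H] holding=C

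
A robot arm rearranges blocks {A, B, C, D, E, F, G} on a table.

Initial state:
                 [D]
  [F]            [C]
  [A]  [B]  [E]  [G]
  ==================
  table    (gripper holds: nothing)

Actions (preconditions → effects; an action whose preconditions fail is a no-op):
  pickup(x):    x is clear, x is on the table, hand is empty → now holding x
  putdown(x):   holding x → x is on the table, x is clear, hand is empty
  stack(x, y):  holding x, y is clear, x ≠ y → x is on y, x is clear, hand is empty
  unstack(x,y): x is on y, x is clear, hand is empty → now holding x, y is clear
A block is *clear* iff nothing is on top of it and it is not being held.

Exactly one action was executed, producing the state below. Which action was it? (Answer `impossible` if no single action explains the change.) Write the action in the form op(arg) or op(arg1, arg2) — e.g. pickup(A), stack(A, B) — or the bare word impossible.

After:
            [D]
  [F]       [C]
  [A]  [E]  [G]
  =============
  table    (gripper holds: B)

target: towers=[A/F; E; G/C/D] holding=B
         pickup(B) → towers=[A/F; E; G/C/D] holding=B  ← match
     unstack(F, A) → towers=[A; B; E; G/C/D] holding=F
     unstack(D, C) → towers=[A/F; B; E; G/C] holding=D
         pickup(E) → towers=[A/F; B; G/C/D] holding=E

pickup(B)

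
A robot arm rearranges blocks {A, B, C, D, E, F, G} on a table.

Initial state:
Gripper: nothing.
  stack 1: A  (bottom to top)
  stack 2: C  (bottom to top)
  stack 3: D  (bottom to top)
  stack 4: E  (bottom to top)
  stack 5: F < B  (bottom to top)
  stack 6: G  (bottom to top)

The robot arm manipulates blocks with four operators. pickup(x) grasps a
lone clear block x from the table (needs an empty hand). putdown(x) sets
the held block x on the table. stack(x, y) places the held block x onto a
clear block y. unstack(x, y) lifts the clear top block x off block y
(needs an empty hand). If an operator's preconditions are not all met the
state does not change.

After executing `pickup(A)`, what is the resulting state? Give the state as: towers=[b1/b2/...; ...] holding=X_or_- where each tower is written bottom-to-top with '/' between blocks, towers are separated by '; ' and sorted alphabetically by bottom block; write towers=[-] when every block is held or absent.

towers=[C; D; E; F/B; G] holding=A

before: towers=[A; C; D; E; F/B; G] holding=-
pre[pickup(A)]: clear(A) ✓, ontable(A) ✓, handempty ✓
all met → apply pickup(A)
after:  towers=[C; D; E; F/B; G] holding=A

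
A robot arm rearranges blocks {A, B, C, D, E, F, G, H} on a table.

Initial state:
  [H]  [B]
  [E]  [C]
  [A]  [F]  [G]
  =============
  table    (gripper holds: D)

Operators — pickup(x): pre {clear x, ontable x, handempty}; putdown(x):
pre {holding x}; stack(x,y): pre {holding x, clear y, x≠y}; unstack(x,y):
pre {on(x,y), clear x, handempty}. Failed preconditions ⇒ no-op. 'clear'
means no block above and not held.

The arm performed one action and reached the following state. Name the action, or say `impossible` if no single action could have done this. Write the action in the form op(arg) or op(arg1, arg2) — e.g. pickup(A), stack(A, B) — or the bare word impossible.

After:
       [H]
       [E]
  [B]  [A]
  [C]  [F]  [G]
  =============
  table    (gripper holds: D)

impossible

target: towers=[C/B; F/A/E/H; G] holding=D
        putdown(D) → towers=[A/E/H; D; F/C/B; G] holding=-
       stack(D, G) → towers=[A/E/H; F/C/B; G/D] holding=-
       stack(D, H) → towers=[A/E/H/D; F/C/B; G] holding=-
       stack(D, B) → towers=[A/E/H; F/C/B/D; G] holding=-
none of the 4 applicable actions match → impossible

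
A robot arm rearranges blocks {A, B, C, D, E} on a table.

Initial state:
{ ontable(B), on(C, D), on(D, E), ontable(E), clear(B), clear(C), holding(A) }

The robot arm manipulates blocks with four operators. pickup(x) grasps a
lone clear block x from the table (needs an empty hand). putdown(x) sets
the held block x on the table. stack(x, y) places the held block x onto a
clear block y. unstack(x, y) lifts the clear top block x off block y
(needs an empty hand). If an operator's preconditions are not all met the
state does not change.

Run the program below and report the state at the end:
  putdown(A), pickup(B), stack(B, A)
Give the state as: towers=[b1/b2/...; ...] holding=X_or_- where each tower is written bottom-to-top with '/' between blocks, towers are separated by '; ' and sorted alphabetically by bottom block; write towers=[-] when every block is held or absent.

step 1 (putdown(A)): towers=[A; B; E/D/C] holding=-
step 2 (pickup(B)): towers=[A; E/D/C] holding=B
step 3 (stack(B, A)): towers=[A/B; E/D/C] holding=-

towers=[A/B; E/D/C] holding=-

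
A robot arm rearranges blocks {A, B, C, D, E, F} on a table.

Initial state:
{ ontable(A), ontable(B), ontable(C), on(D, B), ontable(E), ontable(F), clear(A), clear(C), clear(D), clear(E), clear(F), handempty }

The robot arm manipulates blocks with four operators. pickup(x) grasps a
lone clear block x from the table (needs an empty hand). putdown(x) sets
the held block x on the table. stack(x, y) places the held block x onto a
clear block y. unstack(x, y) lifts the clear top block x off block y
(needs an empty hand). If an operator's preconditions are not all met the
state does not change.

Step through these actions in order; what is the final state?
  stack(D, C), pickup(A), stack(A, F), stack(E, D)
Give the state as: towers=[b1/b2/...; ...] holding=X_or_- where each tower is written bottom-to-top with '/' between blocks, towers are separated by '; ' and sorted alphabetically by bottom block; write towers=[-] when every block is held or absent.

towers=[B/D; C; E; F/A] holding=-

step 1 (stack(D, C)) [no-op]: towers=[A; B/D; C; E; F] holding=-
step 2 (pickup(A)): towers=[B/D; C; E; F] holding=A
step 3 (stack(A, F)): towers=[B/D; C; E; F/A] holding=-
step 4 (stack(E, D)) [no-op]: towers=[B/D; C; E; F/A] holding=-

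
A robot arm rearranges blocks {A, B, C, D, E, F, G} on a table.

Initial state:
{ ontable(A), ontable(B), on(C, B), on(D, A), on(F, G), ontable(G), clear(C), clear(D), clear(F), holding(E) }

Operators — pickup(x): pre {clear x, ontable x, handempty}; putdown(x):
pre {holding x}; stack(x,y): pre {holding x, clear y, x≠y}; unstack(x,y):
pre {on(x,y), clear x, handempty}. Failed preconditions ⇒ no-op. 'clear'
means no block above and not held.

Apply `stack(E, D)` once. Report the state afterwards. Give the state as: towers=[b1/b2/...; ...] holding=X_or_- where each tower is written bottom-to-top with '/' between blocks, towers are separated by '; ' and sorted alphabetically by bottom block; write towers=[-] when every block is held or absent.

before: towers=[A/D; B/C; G/F] holding=E
pre[stack(E, D)]: holding(E) ok, clear(D) ok, E≠D ok
all met → apply stack(E, D)
after:  towers=[A/D/E; B/C; G/F] holding=-

towers=[A/D/E; B/C; G/F] holding=-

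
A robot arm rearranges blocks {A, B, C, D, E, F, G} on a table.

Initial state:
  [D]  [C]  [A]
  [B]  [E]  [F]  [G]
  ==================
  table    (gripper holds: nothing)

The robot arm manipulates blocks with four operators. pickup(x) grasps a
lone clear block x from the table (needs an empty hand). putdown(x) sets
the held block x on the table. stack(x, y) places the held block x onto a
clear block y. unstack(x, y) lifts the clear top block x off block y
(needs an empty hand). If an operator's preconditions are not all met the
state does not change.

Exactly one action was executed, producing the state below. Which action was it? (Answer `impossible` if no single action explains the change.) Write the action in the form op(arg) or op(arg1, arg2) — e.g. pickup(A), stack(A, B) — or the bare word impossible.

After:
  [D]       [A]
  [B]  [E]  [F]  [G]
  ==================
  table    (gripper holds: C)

target: towers=[B/D; E; F/A; G] holding=C
         pickup(G) → towers=[B/D; E/C; F/A] holding=G
     unstack(D, B) → towers=[B; E/C; F/A; G] holding=D
     unstack(A, F) → towers=[B/D; E/C; F; G] holding=A
     unstack(C, E) → towers=[B/D; E; F/A; G] holding=C  ← match

unstack(C, E)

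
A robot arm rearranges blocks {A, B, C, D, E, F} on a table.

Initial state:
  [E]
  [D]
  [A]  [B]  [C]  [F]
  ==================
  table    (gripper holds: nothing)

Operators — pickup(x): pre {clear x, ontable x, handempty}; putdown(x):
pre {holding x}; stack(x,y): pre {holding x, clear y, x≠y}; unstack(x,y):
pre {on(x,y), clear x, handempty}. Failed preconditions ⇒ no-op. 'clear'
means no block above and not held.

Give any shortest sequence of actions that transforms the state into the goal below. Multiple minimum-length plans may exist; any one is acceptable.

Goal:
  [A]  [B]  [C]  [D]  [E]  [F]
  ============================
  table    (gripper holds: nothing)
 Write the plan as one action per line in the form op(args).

unstack(E, D)
putdown(E)
unstack(D, A)
putdown(D)

step 1 (unstack(E, D)): towers=[A/D; B; C; F] holding=E
step 2 (putdown(E)): towers=[A/D; B; C; E; F] holding=-
step 3 (unstack(D, A)): towers=[A; B; C; E; F] holding=D
step 4 (putdown(D)): towers=[A; B; C; D; E; F] holding=-
goal check: towers=[A; B; C; D; E; F] holding=- — reached (length 4, optimal by BFS)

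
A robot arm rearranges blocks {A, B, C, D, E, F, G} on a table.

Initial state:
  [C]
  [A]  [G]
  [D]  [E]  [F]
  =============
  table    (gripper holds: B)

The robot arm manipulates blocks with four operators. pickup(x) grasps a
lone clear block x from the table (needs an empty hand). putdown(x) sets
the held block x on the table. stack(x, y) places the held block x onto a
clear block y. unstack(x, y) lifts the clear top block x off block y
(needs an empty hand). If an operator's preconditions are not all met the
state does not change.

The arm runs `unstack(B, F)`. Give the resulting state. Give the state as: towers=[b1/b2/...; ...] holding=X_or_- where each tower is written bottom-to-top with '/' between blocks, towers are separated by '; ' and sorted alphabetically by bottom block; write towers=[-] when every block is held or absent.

towers=[D/A/C; E/G; F] holding=B

before: towers=[D/A/C; E/G; F] holding=B
pre[unstack(B, F)]: on(B,F) fail, clear(B) fail, handempty fail
on(B,F), clear(B), handempty unmet → unstack(B, F) is a no-op
after:  towers=[D/A/C; E/G; F] holding=B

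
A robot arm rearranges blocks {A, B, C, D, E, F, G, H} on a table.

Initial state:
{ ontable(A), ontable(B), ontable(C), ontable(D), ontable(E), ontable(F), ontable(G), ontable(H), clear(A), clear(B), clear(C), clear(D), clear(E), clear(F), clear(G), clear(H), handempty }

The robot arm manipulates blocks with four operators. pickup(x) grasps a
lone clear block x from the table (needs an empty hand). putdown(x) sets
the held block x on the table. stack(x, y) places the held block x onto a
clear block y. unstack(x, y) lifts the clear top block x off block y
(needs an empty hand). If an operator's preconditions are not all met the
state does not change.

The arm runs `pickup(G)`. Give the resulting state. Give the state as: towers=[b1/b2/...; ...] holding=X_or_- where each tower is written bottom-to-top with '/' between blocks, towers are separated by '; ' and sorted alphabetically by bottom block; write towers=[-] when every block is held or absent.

before: towers=[A; B; C; D; E; F; G; H] holding=-
pre[pickup(G)]: clear(G) ok, ontable(G) ok, handempty ok
all met → apply pickup(G)
after:  towers=[A; B; C; D; E; F; H] holding=G

towers=[A; B; C; D; E; F; H] holding=G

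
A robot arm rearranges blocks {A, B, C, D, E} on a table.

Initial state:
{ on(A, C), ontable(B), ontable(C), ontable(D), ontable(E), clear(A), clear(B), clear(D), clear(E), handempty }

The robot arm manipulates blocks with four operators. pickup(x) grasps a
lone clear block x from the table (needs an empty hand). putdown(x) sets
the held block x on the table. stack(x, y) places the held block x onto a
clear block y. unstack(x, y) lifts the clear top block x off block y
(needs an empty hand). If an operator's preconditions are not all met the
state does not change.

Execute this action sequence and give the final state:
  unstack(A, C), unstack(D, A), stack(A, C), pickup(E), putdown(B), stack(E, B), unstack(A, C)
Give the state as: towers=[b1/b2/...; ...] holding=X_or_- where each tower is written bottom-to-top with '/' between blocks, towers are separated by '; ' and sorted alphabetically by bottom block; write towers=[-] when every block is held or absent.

towers=[B/E; C; D] holding=A

step 1 (unstack(A, C)): towers=[B; C; D; E] holding=A
step 2 (unstack(D, A)) [no-op]: towers=[B; C; D; E] holding=A
step 3 (stack(A, C)): towers=[B; C/A; D; E] holding=-
step 4 (pickup(E)): towers=[B; C/A; D] holding=E
step 5 (putdown(B)) [no-op]: towers=[B; C/A; D] holding=E
step 6 (stack(E, B)): towers=[B/E; C/A; D] holding=-
step 7 (unstack(A, C)): towers=[B/E; C; D] holding=A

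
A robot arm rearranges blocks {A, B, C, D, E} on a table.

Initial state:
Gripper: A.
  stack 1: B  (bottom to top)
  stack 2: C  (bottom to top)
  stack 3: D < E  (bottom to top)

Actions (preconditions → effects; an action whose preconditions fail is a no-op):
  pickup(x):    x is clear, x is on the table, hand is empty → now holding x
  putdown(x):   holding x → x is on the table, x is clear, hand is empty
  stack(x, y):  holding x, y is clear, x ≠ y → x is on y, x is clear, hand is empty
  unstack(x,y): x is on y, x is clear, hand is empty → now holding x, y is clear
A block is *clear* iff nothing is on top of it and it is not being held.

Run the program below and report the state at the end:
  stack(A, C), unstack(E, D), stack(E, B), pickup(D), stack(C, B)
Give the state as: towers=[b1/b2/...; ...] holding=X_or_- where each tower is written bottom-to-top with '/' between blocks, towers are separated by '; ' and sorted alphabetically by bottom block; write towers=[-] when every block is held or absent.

towers=[B/E; C/A] holding=D

step 1 (stack(A, C)): towers=[B; C/A; D/E] holding=-
step 2 (unstack(E, D)): towers=[B; C/A; D] holding=E
step 3 (stack(E, B)): towers=[B/E; C/A; D] holding=-
step 4 (pickup(D)): towers=[B/E; C/A] holding=D
step 5 (stack(C, B)) [no-op]: towers=[B/E; C/A] holding=D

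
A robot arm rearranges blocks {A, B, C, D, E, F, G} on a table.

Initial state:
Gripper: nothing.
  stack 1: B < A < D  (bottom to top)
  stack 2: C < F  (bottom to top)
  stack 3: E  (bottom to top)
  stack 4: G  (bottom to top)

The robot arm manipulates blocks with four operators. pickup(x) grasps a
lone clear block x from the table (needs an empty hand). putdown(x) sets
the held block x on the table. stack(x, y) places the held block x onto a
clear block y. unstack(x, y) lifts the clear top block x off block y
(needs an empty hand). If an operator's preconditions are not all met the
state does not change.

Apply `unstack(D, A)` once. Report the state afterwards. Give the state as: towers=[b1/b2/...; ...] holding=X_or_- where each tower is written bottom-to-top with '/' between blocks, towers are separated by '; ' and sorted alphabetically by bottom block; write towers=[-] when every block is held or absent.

towers=[B/A; C/F; E; G] holding=D

before: towers=[B/A/D; C/F; E; G] holding=-
pre[unstack(D, A)]: on(D,A) ok, clear(D) ok, handempty ok
all met → apply unstack(D, A)
after:  towers=[B/A; C/F; E; G] holding=D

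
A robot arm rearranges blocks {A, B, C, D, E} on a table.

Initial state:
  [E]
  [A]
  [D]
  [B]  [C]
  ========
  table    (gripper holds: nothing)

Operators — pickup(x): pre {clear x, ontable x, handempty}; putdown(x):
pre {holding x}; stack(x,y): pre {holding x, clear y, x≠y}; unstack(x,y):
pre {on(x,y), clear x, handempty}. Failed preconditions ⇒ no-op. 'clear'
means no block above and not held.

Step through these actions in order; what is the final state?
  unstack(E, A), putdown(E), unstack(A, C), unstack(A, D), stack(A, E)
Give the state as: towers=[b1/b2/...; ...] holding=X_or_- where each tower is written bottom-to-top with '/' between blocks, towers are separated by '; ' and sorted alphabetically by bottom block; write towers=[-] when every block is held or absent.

step 1 (unstack(E, A)): towers=[B/D/A; C] holding=E
step 2 (putdown(E)): towers=[B/D/A; C; E] holding=-
step 3 (unstack(A, C)) [no-op]: towers=[B/D/A; C; E] holding=-
step 4 (unstack(A, D)): towers=[B/D; C; E] holding=A
step 5 (stack(A, E)): towers=[B/D; C; E/A] holding=-

towers=[B/D; C; E/A] holding=-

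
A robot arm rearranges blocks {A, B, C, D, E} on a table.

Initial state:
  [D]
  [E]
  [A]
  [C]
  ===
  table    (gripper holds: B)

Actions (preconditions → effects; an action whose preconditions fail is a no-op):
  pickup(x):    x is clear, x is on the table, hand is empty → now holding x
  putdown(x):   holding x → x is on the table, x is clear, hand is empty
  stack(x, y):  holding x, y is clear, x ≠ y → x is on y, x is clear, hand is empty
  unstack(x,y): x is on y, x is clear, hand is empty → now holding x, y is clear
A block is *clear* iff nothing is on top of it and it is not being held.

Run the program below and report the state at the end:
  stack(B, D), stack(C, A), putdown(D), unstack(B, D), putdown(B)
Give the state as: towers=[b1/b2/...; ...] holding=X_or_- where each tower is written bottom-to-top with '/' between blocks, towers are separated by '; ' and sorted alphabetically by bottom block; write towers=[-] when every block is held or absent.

step 1 (stack(B, D)): towers=[C/A/E/D/B] holding=-
step 2 (stack(C, A)) [no-op]: towers=[C/A/E/D/B] holding=-
step 3 (putdown(D)) [no-op]: towers=[C/A/E/D/B] holding=-
step 4 (unstack(B, D)): towers=[C/A/E/D] holding=B
step 5 (putdown(B)): towers=[B; C/A/E/D] holding=-

towers=[B; C/A/E/D] holding=-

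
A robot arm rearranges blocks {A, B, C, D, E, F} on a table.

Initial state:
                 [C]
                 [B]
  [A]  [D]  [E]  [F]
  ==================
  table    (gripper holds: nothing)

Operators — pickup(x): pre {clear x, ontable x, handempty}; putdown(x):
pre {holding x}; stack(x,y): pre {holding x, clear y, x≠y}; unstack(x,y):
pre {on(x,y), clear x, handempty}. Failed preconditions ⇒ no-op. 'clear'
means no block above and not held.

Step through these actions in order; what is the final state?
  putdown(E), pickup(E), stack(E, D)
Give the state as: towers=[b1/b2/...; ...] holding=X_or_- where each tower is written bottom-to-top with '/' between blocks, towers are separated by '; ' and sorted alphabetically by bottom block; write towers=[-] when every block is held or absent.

step 1 (putdown(E)) [no-op]: towers=[A; D; E; F/B/C] holding=-
step 2 (pickup(E)): towers=[A; D; F/B/C] holding=E
step 3 (stack(E, D)): towers=[A; D/E; F/B/C] holding=-

towers=[A; D/E; F/B/C] holding=-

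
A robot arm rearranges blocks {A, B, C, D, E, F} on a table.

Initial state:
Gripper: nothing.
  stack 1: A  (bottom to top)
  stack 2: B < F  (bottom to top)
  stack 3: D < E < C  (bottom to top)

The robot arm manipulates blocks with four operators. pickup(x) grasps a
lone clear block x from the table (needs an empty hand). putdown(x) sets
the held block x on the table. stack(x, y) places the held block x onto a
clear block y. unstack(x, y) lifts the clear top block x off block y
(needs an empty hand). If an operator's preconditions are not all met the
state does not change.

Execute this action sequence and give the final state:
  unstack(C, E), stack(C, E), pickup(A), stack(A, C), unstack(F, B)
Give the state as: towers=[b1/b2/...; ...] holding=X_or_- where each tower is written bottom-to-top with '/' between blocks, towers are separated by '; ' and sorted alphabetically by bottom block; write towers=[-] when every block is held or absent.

step 1 (unstack(C, E)): towers=[A; B/F; D/E] holding=C
step 2 (stack(C, E)): towers=[A; B/F; D/E/C] holding=-
step 3 (pickup(A)): towers=[B/F; D/E/C] holding=A
step 4 (stack(A, C)): towers=[B/F; D/E/C/A] holding=-
step 5 (unstack(F, B)): towers=[B; D/E/C/A] holding=F

towers=[B; D/E/C/A] holding=F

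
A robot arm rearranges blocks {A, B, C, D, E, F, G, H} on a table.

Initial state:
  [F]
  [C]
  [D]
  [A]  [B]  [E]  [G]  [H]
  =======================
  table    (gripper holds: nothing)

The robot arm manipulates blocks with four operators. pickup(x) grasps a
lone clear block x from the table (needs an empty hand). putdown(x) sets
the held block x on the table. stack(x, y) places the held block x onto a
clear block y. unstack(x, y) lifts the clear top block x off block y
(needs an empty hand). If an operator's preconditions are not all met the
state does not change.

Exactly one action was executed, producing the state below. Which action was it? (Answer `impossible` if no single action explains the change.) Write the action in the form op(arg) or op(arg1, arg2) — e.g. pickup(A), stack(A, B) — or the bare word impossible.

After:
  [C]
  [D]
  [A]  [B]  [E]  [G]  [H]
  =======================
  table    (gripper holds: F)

target: towers=[A/D/C; B; E; G; H] holding=F
         pickup(G) → towers=[A/D/C/F; B; E; H] holding=G
         pickup(E) → towers=[A/D/C/F; B; G; H] holding=E
         pickup(H) → towers=[A/D/C/F; B; E; G] holding=H
         pickup(B) → towers=[A/D/C/F; E; G; H] holding=B
     unstack(F, C) → towers=[A/D/C; B; E; G; H] holding=F  ← match

unstack(F, C)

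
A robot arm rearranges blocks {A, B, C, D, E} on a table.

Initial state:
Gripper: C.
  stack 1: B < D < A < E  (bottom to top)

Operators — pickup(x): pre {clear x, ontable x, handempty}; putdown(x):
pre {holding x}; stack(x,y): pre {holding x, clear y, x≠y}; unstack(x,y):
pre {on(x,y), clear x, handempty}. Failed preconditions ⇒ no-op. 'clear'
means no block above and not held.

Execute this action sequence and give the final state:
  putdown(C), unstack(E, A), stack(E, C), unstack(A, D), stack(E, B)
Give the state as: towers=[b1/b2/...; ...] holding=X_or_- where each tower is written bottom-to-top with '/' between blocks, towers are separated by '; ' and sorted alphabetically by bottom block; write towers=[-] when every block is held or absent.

step 1 (putdown(C)): towers=[B/D/A/E; C] holding=-
step 2 (unstack(E, A)): towers=[B/D/A; C] holding=E
step 3 (stack(E, C)): towers=[B/D/A; C/E] holding=-
step 4 (unstack(A, D)): towers=[B/D; C/E] holding=A
step 5 (stack(E, B)) [no-op]: towers=[B/D; C/E] holding=A

towers=[B/D; C/E] holding=A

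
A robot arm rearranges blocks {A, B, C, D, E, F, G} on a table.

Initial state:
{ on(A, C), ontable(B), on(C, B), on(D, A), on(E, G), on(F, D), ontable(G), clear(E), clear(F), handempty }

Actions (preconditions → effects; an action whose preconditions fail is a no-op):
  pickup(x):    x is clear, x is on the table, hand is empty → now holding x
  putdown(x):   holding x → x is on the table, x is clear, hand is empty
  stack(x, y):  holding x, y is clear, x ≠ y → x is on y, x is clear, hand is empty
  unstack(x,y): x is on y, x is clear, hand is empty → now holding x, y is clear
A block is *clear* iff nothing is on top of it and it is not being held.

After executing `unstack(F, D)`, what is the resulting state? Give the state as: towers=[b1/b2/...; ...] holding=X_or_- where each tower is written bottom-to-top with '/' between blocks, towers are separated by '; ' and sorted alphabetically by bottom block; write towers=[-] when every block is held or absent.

before: towers=[B/C/A/D/F; G/E] holding=-
pre[unstack(F, D)]: on(F,D) ok, clear(F) ok, handempty ok
all met → apply unstack(F, D)
after:  towers=[B/C/A/D; G/E] holding=F

towers=[B/C/A/D; G/E] holding=F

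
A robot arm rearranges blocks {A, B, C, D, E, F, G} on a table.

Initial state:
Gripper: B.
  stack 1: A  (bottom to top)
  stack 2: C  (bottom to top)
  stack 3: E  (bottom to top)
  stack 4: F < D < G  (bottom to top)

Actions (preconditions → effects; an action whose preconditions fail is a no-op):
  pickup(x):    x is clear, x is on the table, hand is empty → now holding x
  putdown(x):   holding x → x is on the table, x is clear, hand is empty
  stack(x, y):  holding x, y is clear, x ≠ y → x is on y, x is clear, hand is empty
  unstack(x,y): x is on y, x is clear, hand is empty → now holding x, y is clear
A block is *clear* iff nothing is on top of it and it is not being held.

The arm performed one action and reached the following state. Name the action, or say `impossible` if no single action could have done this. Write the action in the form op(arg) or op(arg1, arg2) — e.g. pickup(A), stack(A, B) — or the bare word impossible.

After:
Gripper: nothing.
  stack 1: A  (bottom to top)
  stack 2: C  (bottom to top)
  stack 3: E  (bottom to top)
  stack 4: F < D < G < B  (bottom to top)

stack(B, G)

target: towers=[A; C; E; F/D/G/B] holding=-
        putdown(B) → towers=[A; B; C; E; F/D/G] holding=-
       stack(B, G) → towers=[A; C; E; F/D/G/B] holding=-  ← match
       stack(B, A) → towers=[A/B; C; E; F/D/G] holding=-
       stack(B, E) → towers=[A; C; E/B; F/D/G] holding=-
       stack(B, C) → towers=[A; C/B; E; F/D/G] holding=-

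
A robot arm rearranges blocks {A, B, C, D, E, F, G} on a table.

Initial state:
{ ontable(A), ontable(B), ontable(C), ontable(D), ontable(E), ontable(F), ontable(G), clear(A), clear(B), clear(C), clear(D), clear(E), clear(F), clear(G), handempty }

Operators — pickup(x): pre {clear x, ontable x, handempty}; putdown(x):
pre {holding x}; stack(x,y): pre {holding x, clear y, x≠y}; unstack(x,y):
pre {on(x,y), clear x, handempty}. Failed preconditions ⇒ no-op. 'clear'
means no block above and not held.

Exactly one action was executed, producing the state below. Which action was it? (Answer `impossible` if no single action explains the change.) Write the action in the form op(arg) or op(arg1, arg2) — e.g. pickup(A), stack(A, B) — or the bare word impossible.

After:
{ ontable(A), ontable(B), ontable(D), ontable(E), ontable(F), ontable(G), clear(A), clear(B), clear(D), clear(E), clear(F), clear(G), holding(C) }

target: towers=[A; B; D; E; F; G] holding=C
         pickup(B) → towers=[A; C; D; E; F; G] holding=B
         pickup(F) → towers=[A; B; C; D; E; G] holding=F
         pickup(G) → towers=[A; B; C; D; E; F] holding=G
         pickup(D) → towers=[A; B; C; E; F; G] holding=D
         pickup(A) → towers=[B; C; D; E; F; G] holding=A
         pickup(E) → towers=[A; B; C; D; F; G] holding=E
         pickup(C) → towers=[A; B; D; E; F; G] holding=C  ← match

pickup(C)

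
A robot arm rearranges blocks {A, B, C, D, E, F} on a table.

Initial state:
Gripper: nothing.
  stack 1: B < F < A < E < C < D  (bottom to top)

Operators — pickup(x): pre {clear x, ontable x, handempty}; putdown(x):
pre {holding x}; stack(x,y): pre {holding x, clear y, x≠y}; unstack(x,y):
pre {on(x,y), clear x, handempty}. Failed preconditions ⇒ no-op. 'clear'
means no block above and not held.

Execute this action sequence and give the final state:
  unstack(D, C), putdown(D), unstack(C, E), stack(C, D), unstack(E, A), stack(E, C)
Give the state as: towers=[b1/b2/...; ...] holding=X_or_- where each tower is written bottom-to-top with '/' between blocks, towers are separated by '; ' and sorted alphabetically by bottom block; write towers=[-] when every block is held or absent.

step 1 (unstack(D, C)): towers=[B/F/A/E/C] holding=D
step 2 (putdown(D)): towers=[B/F/A/E/C; D] holding=-
step 3 (unstack(C, E)): towers=[B/F/A/E; D] holding=C
step 4 (stack(C, D)): towers=[B/F/A/E; D/C] holding=-
step 5 (unstack(E, A)): towers=[B/F/A; D/C] holding=E
step 6 (stack(E, C)): towers=[B/F/A; D/C/E] holding=-

towers=[B/F/A; D/C/E] holding=-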